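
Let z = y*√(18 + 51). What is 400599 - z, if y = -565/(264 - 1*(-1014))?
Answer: 400599 + 565*√69/1278 ≈ 4.0060e+5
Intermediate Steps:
y = -565/1278 (y = -565/(264 + 1014) = -565/1278 ≈ -0.44210)
z = -565*√69/1278 (z = -565*√(18 + 51)/1278 = -565*√69/1278 ≈ -3.6723)
400599 - z = 400599 - (-565)*√69/1278 = 400599 + 565*√69/1278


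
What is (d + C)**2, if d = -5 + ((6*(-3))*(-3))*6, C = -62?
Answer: 66049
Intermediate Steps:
d = 319 (d = -5 - 18*(-3)*6 = -5 + 54*6 = -5 + 324 = 319)
(d + C)**2 = (319 - 62)**2 = 257**2 = 66049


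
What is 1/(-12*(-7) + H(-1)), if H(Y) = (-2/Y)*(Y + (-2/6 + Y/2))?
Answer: 3/241 ≈ 0.012448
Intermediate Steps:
H(Y) = -2*(-1/3 + 3*Y/2)/Y (H(Y) = (-2/Y)*(Y + (-2*1/6 + Y*(1/2))) = (-2/Y)*(Y + (-1/3 + Y/2)) = (-2/Y)*(-1/3 + 3*Y/2) = -2*(-1/3 + 3*Y/2)/Y)
1/(-12*(-7) + H(-1)) = 1/(-12*(-7) + (-3 + (2/3)/(-1))) = 1/(84 + (-3 + (2/3)*(-1))) = 1/(84 + (-3 - 2/3)) = 1/(84 - 11/3) = 1/(241/3) = 3/241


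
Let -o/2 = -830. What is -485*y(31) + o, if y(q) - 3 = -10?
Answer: 5055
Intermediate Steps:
o = 1660 (o = -2*(-830) = 1660)
y(q) = -7 (y(q) = 3 - 10 = -7)
-485*y(31) + o = -485*(-7) + 1660 = 3395 + 1660 = 5055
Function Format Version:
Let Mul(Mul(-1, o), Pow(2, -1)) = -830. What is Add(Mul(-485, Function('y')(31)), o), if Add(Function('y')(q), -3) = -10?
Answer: 5055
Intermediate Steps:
o = 1660 (o = Mul(-2, -830) = 1660)
Function('y')(q) = -7 (Function('y')(q) = Add(3, -10) = -7)
Add(Mul(-485, Function('y')(31)), o) = Add(Mul(-485, -7), 1660) = Add(3395, 1660) = 5055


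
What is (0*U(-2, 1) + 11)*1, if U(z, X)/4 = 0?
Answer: 11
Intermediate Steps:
U(z, X) = 0 (U(z, X) = 4*0 = 0)
(0*U(-2, 1) + 11)*1 = (0*0 + 11)*1 = (0 + 11)*1 = 11*1 = 11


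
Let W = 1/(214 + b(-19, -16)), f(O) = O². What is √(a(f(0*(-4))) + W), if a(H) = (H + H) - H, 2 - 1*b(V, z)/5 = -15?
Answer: √299/299 ≈ 0.057831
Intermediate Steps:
b(V, z) = 85 (b(V, z) = 10 - 5*(-15) = 10 + 75 = 85)
a(H) = H (a(H) = 2*H - H = H)
W = 1/299 (W = 1/(214 + 85) = 1/299 ≈ 0.0033445)
√(a(f(0*(-4))) + W) = √((0*(-4))² + 1/299) = √(0² + 1/299) = √(0 + 1/299) = √(1/299) = √299/299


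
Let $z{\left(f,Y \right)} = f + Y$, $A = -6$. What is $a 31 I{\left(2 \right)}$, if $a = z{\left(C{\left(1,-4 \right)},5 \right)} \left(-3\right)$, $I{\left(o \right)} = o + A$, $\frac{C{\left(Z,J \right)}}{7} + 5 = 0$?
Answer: $-11160$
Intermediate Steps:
$C{\left(Z,J \right)} = -35$ ($C{\left(Z,J \right)} = -35 + 7 \cdot 0 = -35 + 0 = -35$)
$z{\left(f,Y \right)} = Y + f$
$I{\left(o \right)} = -6 + o$ ($I{\left(o \right)} = o - 6 = -6 + o$)
$a = 90$ ($a = \left(5 - 35\right) \left(-3\right) = \left(-30\right) \left(-3\right) = 90$)
$a 31 I{\left(2 \right)} = 90 \cdot 31 \left(-6 + 2\right) = 2790 \left(-4\right) = -11160$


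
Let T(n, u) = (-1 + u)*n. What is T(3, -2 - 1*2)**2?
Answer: 225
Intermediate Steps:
T(n, u) = n*(-1 + u)
T(3, -2 - 1*2)**2 = (3*(-1 + (-2 - 1*2)))**2 = (3*(-1 + (-2 - 2)))**2 = (3*(-1 - 4))**2 = (3*(-5))**2 = (-15)**2 = 225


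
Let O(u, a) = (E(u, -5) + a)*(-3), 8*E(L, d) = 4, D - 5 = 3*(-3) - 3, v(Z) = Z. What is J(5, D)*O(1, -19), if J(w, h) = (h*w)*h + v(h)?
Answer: 13209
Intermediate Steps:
D = -7 (D = 5 + (3*(-3) - 3) = 5 + (-9 - 3) = 5 - 12 = -7)
E(L, d) = ½ (E(L, d) = (⅛)*4 = ½)
J(w, h) = h + w*h² (J(w, h) = (h*w)*h + h = w*h² + h = h + w*h²)
O(u, a) = -3/2 - 3*a (O(u, a) = (½ + a)*(-3) = -3/2 - 3*a)
J(5, D)*O(1, -19) = (-7*(1 - 7*5))*(-3/2 - 3*(-19)) = (-7*(1 - 35))*(-3/2 + 57) = -7*(-34)*(111/2) = 238*(111/2) = 13209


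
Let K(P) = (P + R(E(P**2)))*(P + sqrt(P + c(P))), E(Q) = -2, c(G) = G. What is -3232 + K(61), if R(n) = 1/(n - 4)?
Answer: 2873/6 + 365*sqrt(122)/6 ≈ 1150.8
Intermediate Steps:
R(n) = 1/(-4 + n)
K(P) = (-1/6 + P)*(P + sqrt(2)*sqrt(P)) (K(P) = (P + 1/(-4 - 2))*(P + sqrt(P + P)) = (P + 1/(-6))*(P + sqrt(2*P)) = (P - 1/6)*(P + sqrt(2)*sqrt(P)) = (-1/6 + P)*(P + sqrt(2)*sqrt(P)))
-3232 + K(61) = -3232 + (61**2 - 1/6*61 + sqrt(2)*61**(3/2) - sqrt(2)*sqrt(61)/6) = -3232 + (3721 - 61/6 + sqrt(2)*(61*sqrt(61)) - sqrt(122)/6) = -3232 + (3721 - 61/6 + 61*sqrt(122) - sqrt(122)/6) = -3232 + (22265/6 + 365*sqrt(122)/6) = 2873/6 + 365*sqrt(122)/6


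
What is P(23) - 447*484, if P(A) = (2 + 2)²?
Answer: -216332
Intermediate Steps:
P(A) = 16 (P(A) = 4² = 16)
P(23) - 447*484 = 16 - 447*484 = 16 - 216348 = -216332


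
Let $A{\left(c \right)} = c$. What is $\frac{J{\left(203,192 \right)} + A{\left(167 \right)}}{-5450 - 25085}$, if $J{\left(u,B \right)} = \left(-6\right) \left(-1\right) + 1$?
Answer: $- \frac{174}{30535} \approx -0.0056984$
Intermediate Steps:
$J{\left(u,B \right)} = 7$ ($J{\left(u,B \right)} = 6 + 1 = 7$)
$\frac{J{\left(203,192 \right)} + A{\left(167 \right)}}{-5450 - 25085} = \frac{7 + 167}{-5450 - 25085} = \frac{174}{-30535} = 174 \left(- \frac{1}{30535}\right) = - \frac{174}{30535}$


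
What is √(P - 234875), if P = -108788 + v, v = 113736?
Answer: I*√229927 ≈ 479.51*I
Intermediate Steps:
P = 4948 (P = -108788 + 113736 = 4948)
√(P - 234875) = √(4948 - 234875) = √(-229927) = I*√229927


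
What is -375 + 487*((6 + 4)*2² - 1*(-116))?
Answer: 75597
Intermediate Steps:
-375 + 487*((6 + 4)*2² - 1*(-116)) = -375 + 487*(10*4 + 116) = -375 + 487*(40 + 116) = -375 + 487*156 = -375 + 75972 = 75597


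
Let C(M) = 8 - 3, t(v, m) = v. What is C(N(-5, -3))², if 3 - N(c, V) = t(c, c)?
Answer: 25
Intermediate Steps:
N(c, V) = 3 - c
C(M) = 5
C(N(-5, -3))² = 5² = 25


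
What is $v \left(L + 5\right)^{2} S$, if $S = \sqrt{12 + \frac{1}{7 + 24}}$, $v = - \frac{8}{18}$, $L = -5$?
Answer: $0$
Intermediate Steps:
$v = - \frac{4}{9}$ ($v = \left(-8\right) \frac{1}{18} = - \frac{4}{9} \approx -0.44444$)
$S = \frac{\sqrt{11563}}{31}$ ($S = \sqrt{12 + \frac{1}{31}} = \sqrt{\frac{373}{31}} = \frac{\sqrt{11563}}{31} \approx 3.4688$)
$v \left(L + 5\right)^{2} S = - \frac{4 \left(-5 + 5\right)^{2}}{9} \frac{\sqrt{11563}}{31} = - \frac{4 \cdot 0^{2}}{9} \frac{\sqrt{11563}}{31} = \left(- \frac{4}{9}\right) 0 \frac{\sqrt{11563}}{31} = 0 \frac{\sqrt{11563}}{31} = 0$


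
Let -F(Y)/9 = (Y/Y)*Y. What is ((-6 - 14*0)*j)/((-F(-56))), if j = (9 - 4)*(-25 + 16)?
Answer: -15/28 ≈ -0.53571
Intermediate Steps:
F(Y) = -9*Y (F(Y) = -9*Y/Y*Y = -9*Y)
j = -45 (j = 5*(-9) = -45)
((-6 - 14*0)*j)/((-F(-56))) = ((-6 - 14*0)*(-45))/((-(-9)*(-56))) = ((-6 + 0)*(-45))/((-1*504)) = -6*(-45)/(-504) = 270*(-1/504) = -15/28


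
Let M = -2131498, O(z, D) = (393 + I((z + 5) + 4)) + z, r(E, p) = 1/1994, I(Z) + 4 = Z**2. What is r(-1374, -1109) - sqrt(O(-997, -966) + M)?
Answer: 1/1994 - I*sqrt(1155962) ≈ 0.0005015 - 1075.2*I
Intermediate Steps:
I(Z) = -4 + Z**2
r(E, p) = 1/1994
O(z, D) = 389 + z + (9 + z)**2 (O(z, D) = (393 + (-4 + ((z + 5) + 4)**2)) + z = (393 + (-4 + ((5 + z) + 4)**2)) + z = (393 + (-4 + (9 + z)**2)) + z = (389 + (9 + z)**2) + z = 389 + z + (9 + z)**2)
r(-1374, -1109) - sqrt(O(-997, -966) + M) = 1/1994 - sqrt((389 - 997 + (9 - 997)**2) - 2131498) = 1/1994 - sqrt((389 - 997 + (-988)**2) - 2131498) = 1/1994 - sqrt((389 - 997 + 976144) - 2131498) = 1/1994 - sqrt(975536 - 2131498) = 1/1994 - sqrt(-1155962) = 1/1994 - I*sqrt(1155962)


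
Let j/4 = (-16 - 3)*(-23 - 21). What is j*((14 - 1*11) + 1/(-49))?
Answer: 488224/49 ≈ 9963.8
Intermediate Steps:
j = 3344 (j = 4*((-16 - 3)*(-23 - 21)) = 4*(-19*(-44)) = 4*836 = 3344)
j*((14 - 1*11) + 1/(-49)) = 3344*((14 - 1*11) + 1/(-49)) = 3344*((14 - 11) - 1/49) = 3344*(3 - 1/49) = 3344*(146/49) = 488224/49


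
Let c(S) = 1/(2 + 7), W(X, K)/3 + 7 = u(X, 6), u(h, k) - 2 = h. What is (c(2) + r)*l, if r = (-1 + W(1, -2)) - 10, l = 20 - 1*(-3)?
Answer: -4738/9 ≈ -526.44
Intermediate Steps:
u(h, k) = 2 + h
l = 23 (l = 20 + 3 = 23)
W(X, K) = -15 + 3*X (W(X, K) = -21 + 3*(2 + X) = -21 + (6 + 3*X) = -15 + 3*X)
c(S) = ⅑ (c(S) = 1/9 = ⅑)
r = -23 (r = (-1 + (-15 + 3*1)) - 10 = (-1 + (-15 + 3)) - 10 = (-1 - 12) - 10 = -13 - 10 = -23)
(c(2) + r)*l = (⅑ - 23)*23 = -206/9*23 = -4738/9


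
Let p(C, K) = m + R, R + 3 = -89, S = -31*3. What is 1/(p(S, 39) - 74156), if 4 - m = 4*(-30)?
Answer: -1/74124 ≈ -1.3491e-5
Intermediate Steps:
S = -93
R = -92 (R = -3 - 89 = -92)
m = 124 (m = 4 - 4*(-30) = 4 - 1*(-120) = 4 + 120 = 124)
p(C, K) = 32 (p(C, K) = 124 - 92 = 32)
1/(p(S, 39) - 74156) = 1/(32 - 74156) = 1/(-74124) = -1/74124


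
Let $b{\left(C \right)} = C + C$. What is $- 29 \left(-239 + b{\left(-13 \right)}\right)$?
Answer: $7685$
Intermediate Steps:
$b{\left(C \right)} = 2 C$
$- 29 \left(-239 + b{\left(-13 \right)}\right) = - 29 \left(-239 + 2 \left(-13\right)\right) = - 29 \left(-239 - 26\right) = \left(-29\right) \left(-265\right) = 7685$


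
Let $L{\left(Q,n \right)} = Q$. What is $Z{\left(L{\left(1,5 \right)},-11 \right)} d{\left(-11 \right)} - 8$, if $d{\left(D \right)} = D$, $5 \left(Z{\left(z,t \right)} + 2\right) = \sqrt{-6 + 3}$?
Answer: $14 - \frac{11 i \sqrt{3}}{5} \approx 14.0 - 3.8105 i$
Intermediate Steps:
$Z{\left(z,t \right)} = -2 + \frac{i \sqrt{3}}{5}$ ($Z{\left(z,t \right)} = -2 + \frac{\sqrt{-6 + 3}}{5} = -2 + \frac{\sqrt{-3}}{5} = -2 + \frac{i \sqrt{3}}{5}$)
$Z{\left(L{\left(1,5 \right)},-11 \right)} d{\left(-11 \right)} - 8 = \left(-2 + \frac{i \sqrt{3}}{5}\right) \left(-11\right) - 8 = \left(22 - \frac{11 i \sqrt{3}}{5}\right) - 8 = 14 - \frac{11 i \sqrt{3}}{5}$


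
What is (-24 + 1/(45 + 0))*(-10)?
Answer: 2158/9 ≈ 239.78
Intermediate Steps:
(-24 + 1/(45 + 0))*(-10) = (-24 + 1/45)*(-10) = -1079/45*(-10) = 2158/9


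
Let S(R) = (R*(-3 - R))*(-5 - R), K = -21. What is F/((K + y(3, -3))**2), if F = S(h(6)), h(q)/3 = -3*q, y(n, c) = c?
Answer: -7497/32 ≈ -234.28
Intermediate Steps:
h(q) = -9*q (h(q) = 3*(-3*q) = -9*q)
S(R) = R*(-5 - R)*(-3 - R)
F = -134946 (F = (-9*6)*(15 + (-9*6)**2 + 8*(-9*6)) = -54*(15 + (-54)**2 + 8*(-54)) = -54*(15 + 2916 - 432) = -54*2499 = -134946)
F/((K + y(3, -3))**2) = -134946/(-21 - 3)**2 = -134946/((-24)**2) = -134946/576 = -134946*1/576 = -7497/32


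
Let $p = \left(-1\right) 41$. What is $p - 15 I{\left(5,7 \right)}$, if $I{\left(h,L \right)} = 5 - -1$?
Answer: $-131$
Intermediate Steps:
$p = -41$
$I{\left(h,L \right)} = 6$ ($I{\left(h,L \right)} = 5 + 1 = 6$)
$p - 15 I{\left(5,7 \right)} = -41 - 90 = -131$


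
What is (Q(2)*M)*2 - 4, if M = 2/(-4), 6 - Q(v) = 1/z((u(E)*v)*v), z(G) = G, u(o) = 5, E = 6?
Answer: -199/20 ≈ -9.9500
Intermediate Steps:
Q(v) = 6 - 1/(5*v²) (Q(v) = 6 - 1/((5*v)*v) = 6 - 1/(5*v²))
M = -½ (M = 2*(-¼) = -½ ≈ -0.50000)
(Q(2)*M)*2 - 4 = ((6 - ⅕/2²)*(-½))*2 - 4 = ((6 - ⅕*¼)*(-½))*2 - 4 = ((6 - 1/20)*(-½))*2 - 4 = ((119/20)*(-½))*2 - 4 = -119/40*2 - 4 = -119/20 - 4 = -199/20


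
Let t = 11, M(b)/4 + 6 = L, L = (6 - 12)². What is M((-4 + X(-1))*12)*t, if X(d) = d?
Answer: 1320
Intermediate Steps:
L = 36 (L = (-6)² = 36)
M(b) = 120 (M(b) = -24 + 4*36 = -24 + 144 = 120)
M((-4 + X(-1))*12)*t = 120*11 = 1320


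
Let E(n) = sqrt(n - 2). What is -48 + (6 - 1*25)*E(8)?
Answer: -48 - 19*sqrt(6) ≈ -94.540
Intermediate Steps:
E(n) = sqrt(-2 + n)
-48 + (6 - 1*25)*E(8) = -48 + (6 - 1*25)*sqrt(-2 + 8) = -48 + (6 - 25)*sqrt(6) = -48 - 19*sqrt(6)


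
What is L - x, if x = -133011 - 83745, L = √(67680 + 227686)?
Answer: 216756 + √295366 ≈ 2.1730e+5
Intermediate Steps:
L = √295366 ≈ 543.48
x = -216756
L - x = √295366 - 1*(-216756) = √295366 + 216756 = 216756 + √295366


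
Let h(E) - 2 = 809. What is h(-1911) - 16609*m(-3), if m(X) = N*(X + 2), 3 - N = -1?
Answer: 67247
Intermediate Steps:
N = 4 (N = 3 - 1*(-1) = 3 + 1 = 4)
h(E) = 811 (h(E) = 2 + 809 = 811)
m(X) = 8 + 4*X (m(X) = 4*(X + 2) = 4*(2 + X) = 8 + 4*X)
h(-1911) - 16609*m(-3) = 811 - 16609*(8 + 4*(-3)) = 811 - 16609*(8 - 12) = 811 - 16609*(-4) = 811 - 1*(-66436) = 811 + 66436 = 67247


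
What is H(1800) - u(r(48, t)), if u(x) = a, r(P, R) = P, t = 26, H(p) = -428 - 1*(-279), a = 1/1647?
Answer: -245404/1647 ≈ -149.00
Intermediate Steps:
a = 1/1647 ≈ 0.00060716
H(p) = -149 (H(p) = -428 + 279 = -149)
u(x) = 1/1647
H(1800) - u(r(48, t)) = -149 - 1*1/1647 = -149 - 1/1647 = -245404/1647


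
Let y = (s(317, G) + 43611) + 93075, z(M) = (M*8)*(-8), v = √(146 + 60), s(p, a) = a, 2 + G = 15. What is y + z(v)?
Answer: 136699 - 64*√206 ≈ 1.3578e+5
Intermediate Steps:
G = 13 (G = -2 + 15 = 13)
v = √206 ≈ 14.353
z(M) = -64*M (z(M) = (8*M)*(-8) = -64*M)
y = 136699 (y = (13 + 43611) + 93075 = 43624 + 93075 = 136699)
y + z(v) = 136699 - 64*√206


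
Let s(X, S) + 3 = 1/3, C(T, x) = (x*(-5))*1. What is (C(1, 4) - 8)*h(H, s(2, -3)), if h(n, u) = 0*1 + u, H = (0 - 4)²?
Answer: 224/3 ≈ 74.667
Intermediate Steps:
C(T, x) = -5*x (C(T, x) = -5*x*1 = -5*x)
H = 16 (H = (-4)² = 16)
s(X, S) = -8/3 (s(X, S) = -3 + 1/3 = -3 + ⅓ = -8/3)
h(n, u) = u (h(n, u) = 0 + u = u)
(C(1, 4) - 8)*h(H, s(2, -3)) = (-5*4 - 8)*(-8/3) = (-20 - 8)*(-8/3) = -28*(-8/3) = 224/3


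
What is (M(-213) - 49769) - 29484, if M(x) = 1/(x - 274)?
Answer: -38596212/487 ≈ -79253.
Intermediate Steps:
M(x) = 1/(-274 + x)
(M(-213) - 49769) - 29484 = (1/(-274 - 213) - 49769) - 29484 = (1/(-487) - 49769) - 29484 = (-1/487 - 49769) - 29484 = -24237504/487 - 29484 = -38596212/487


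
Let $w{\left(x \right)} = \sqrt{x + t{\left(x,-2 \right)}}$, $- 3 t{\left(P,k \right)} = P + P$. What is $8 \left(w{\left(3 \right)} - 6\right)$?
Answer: $-40$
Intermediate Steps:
$t{\left(P,k \right)} = - \frac{2 P}{3}$ ($t{\left(P,k \right)} = - \frac{P + P}{3} = - \frac{2 P}{3}$)
$w{\left(x \right)} = \frac{\sqrt{3} \sqrt{x}}{3}$ ($w{\left(x \right)} = \sqrt{x - \frac{2 x}{3}} = \sqrt{\frac{x}{3}} = \frac{\sqrt{3} \sqrt{x}}{3}$)
$8 \left(w{\left(3 \right)} - 6\right) = 8 \left(\frac{\sqrt{3} \sqrt{3}}{3} - 6\right) = 8 \left(1 - 6\right) = 8 \left(-5\right) = -40$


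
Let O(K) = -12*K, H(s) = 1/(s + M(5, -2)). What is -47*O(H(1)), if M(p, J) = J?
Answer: -564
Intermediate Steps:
H(s) = 1/(-2 + s) (H(s) = 1/(s - 2) = 1/(-2 + s))
-47*O(H(1)) = -(-564)/(-2 + 1) = -(-564)/(-1) = -(-564)*(-1) = -47*12 = -564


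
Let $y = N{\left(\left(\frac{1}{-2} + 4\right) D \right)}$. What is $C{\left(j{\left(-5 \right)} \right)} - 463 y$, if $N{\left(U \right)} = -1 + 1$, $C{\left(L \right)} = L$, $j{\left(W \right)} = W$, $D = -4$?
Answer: $-5$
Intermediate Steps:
$N{\left(U \right)} = 0$
$y = 0$
$C{\left(j{\left(-5 \right)} \right)} - 463 y = -5 - 0 = -5 + 0 = -5$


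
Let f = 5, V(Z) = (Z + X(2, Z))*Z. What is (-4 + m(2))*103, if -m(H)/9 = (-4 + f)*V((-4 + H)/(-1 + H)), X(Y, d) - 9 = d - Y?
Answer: 5150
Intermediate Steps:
X(Y, d) = 9 + d - Y (X(Y, d) = 9 + (d - Y) = 9 + d - Y)
V(Z) = Z*(7 + 2*Z) (V(Z) = (Z + (9 + Z - 1*2))*Z = (Z + (9 + Z - 2))*Z = (Z + (7 + Z))*Z = (7 + 2*Z)*Z = Z*(7 + 2*Z))
m(H) = -9*(-4 + H)*(7 + 2*(-4 + H)/(-1 + H))/(-1 + H) (m(H) = -9*(-4 + 5)*((-4 + H)/(-1 + H))*(7 + 2*((-4 + H)/(-1 + H))) = -9*((-4 + H)/(-1 + H))*(7 + 2*((-4 + H)/(-1 + H))) = -9*((-4 + H)/(-1 + H))*(7 + 2*(-4 + H)/(-1 + H)) = -9*(-4 + H)*(7 + 2*(-4 + H)/(-1 + H))/(-1 + H))
(-4 + m(2))*103 = (-4 - 27*(-5 + 3*2)*(-4 + 2)/(-1 + 2)²)*103 = (-4 - 27*(-5 + 6)*(-2)/1²)*103 = (-4 - 27*1*1*(-2))*103 = (-4 + 54)*103 = 50*103 = 5150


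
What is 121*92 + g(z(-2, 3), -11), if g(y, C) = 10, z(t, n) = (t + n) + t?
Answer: 11142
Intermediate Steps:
z(t, n) = n + 2*t (z(t, n) = (n + t) + t = n + 2*t)
121*92 + g(z(-2, 3), -11) = 121*92 + 10 = 11132 + 10 = 11142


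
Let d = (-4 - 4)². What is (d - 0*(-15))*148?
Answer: 9472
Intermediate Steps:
d = 64 (d = (-8)² = 64)
(d - 0*(-15))*148 = (64 - 0*(-15))*148 = (64 - 1*0)*148 = (64 + 0)*148 = 64*148 = 9472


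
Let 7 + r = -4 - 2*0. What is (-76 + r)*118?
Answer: -10266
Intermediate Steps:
r = -11 (r = -7 + (-4 - 2*0) = -7 + (-4 + 0) = -7 - 4 = -11)
(-76 + r)*118 = (-76 - 11)*118 = -87*118 = -10266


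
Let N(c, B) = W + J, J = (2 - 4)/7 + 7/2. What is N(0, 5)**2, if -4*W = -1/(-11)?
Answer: 966289/94864 ≈ 10.186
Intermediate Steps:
W = -1/44 (W = -(-1)/(4*(-11)) = -(-1)*(-1)/(4*11) = -1/4*1/11 = -1/44 ≈ -0.022727)
J = 45/14 (J = -2*1/7 + 7*(1/2) = -2/7 + 7/2 = 45/14 ≈ 3.2143)
N(c, B) = 983/308 (N(c, B) = -1/44 + 45/14 = 983/308)
N(0, 5)**2 = (983/308)**2 = 966289/94864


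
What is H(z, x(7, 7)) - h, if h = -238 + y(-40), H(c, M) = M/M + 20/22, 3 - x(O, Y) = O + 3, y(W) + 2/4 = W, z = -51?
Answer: 6169/22 ≈ 280.41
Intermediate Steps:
y(W) = -½ + W
x(O, Y) = -O (x(O, Y) = 3 - (O + 3) = 3 - (3 + O) = 3 + (-3 - O) = -O)
H(c, M) = 21/11 (H(c, M) = 1 + 20*(1/22) = 1 + 10/11 = 21/11)
h = -557/2 (h = -238 + (-½ - 40) = -238 - 81/2 = -557/2 ≈ -278.50)
H(z, x(7, 7)) - h = 21/11 - 1*(-557/2) = 21/11 + 557/2 = 6169/22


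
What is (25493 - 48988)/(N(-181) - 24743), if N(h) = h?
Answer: 23495/24924 ≈ 0.94267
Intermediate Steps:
(25493 - 48988)/(N(-181) - 24743) = (25493 - 48988)/(-181 - 24743) = -23495/(-24924) = -23495*(-1/24924) = 23495/24924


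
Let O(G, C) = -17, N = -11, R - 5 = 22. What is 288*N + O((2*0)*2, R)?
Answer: -3185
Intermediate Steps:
R = 27 (R = 5 + 22 = 27)
288*N + O((2*0)*2, R) = 288*(-11) - 17 = -3168 - 17 = -3185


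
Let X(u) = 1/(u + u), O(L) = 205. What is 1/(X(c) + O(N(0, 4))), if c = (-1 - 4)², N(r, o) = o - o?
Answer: 50/10251 ≈ 0.0048776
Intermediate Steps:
N(r, o) = 0
c = 25 (c = (-5)² = 25)
X(u) = 1/(2*u)
1/(X(c) + O(N(0, 4))) = 1/((½)/25 + 205) = 1/((½)*(1/25) + 205) = 1/(1/50 + 205) = 1/(10251/50) = 50/10251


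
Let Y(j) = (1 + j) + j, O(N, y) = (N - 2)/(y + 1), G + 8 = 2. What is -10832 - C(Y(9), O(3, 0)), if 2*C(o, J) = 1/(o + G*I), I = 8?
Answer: -628255/58 ≈ -10832.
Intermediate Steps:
G = -6 (G = -8 + 2 = -6)
O(N, y) = (-2 + N)/(1 + y)
Y(j) = 1 + 2*j
C(o, J) = 1/(2*(-48 + o)) (C(o, J) = 1/(2*(o - 6*8)) = 1/(2*(o - 48)) = 1/(2*(-48 + o)))
-10832 - C(Y(9), O(3, 0)) = -10832 - 1/(2*(-48 + (1 + 2*9))) = -10832 - 1/(2*(-48 + (1 + 18))) = -10832 - 1/(2*(-48 + 19)) = -10832 - 1/(2*(-29)) = -10832 - (-1)/(2*29) = -10832 - 1*(-1/58) = -10832 + 1/58 = -628255/58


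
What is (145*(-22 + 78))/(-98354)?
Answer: -4060/49177 ≈ -0.082559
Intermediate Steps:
(145*(-22 + 78))/(-98354) = (145*56)*(-1/98354) = 8120*(-1/98354) = -4060/49177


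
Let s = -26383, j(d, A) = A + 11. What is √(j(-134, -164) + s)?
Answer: 2*I*√6634 ≈ 162.9*I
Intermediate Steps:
j(d, A) = 11 + A
√(j(-134, -164) + s) = √((11 - 164) - 26383) = √(-153 - 26383) = √(-26536) = 2*I*√6634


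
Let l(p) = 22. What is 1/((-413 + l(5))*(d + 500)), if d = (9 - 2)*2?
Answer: -1/200974 ≈ -4.9758e-6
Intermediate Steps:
d = 14 (d = 7*2 = 14)
1/((-413 + l(5))*(d + 500)) = 1/((-413 + 22)*(14 + 500)) = 1/(-391*514) = 1/(-200974) = -1/200974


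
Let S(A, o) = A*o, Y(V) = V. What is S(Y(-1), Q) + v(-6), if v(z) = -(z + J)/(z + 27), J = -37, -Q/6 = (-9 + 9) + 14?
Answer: 1807/21 ≈ 86.048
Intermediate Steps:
Q = -84 (Q = -6*((-9 + 9) + 14) = -6*(0 + 14) = -6*14 = -84)
v(z) = -(-37 + z)/(27 + z) (v(z) = -(z - 37)/(z + 27) = -(-37 + z)/(27 + z))
S(Y(-1), Q) + v(-6) = -1*(-84) + (37 - 1*(-6))/(27 - 6) = 84 + (37 + 6)/21 = 84 + (1/21)*43 = 84 + 43/21 = 1807/21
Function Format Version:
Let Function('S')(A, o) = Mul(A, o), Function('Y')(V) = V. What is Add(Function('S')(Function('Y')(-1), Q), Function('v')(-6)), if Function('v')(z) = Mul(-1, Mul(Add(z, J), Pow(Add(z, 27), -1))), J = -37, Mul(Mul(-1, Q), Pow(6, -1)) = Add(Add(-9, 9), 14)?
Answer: Rational(1807, 21) ≈ 86.048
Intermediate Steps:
Q = -84 (Q = Mul(-6, Add(Add(-9, 9), 14)) = Mul(-6, Add(0, 14)) = Mul(-6, 14) = -84)
Function('v')(z) = Mul(-1, Pow(Add(27, z), -1), Add(-37, z)) (Function('v')(z) = Mul(-1, Mul(Add(z, -37), Pow(Add(z, 27), -1))) = Mul(-1, Mul(Add(-37, z), Pow(Add(27, z), -1))) = Mul(-1, Mul(Pow(Add(27, z), -1), Add(-37, z))) = Mul(-1, Pow(Add(27, z), -1), Add(-37, z)))
Add(Function('S')(Function('Y')(-1), Q), Function('v')(-6)) = Add(Mul(-1, -84), Mul(Pow(Add(27, -6), -1), Add(37, Mul(-1, -6)))) = Add(84, Mul(Pow(21, -1), Add(37, 6))) = Add(84, Mul(Rational(1, 21), 43)) = Add(84, Rational(43, 21)) = Rational(1807, 21)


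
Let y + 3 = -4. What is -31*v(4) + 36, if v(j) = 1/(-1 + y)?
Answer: 319/8 ≈ 39.875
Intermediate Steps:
y = -7 (y = -3 - 4 = -7)
v(j) = -1/8 (v(j) = 1/(-1 - 7) = 1/(-8) = -1/8)
-31*v(4) + 36 = -31*(-1/8) + 36 = 31/8 + 36 = 319/8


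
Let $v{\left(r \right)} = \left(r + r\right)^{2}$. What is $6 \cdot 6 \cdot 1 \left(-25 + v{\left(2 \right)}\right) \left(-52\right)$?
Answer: $16848$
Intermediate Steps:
$v{\left(r \right)} = 4 r^{2}$ ($v{\left(r \right)} = \left(2 r\right)^{2} = 4 r^{2}$)
$6 \cdot 6 \cdot 1 \left(-25 + v{\left(2 \right)}\right) \left(-52\right) = 6 \cdot 6 \cdot 1 \left(-25 + 4 \cdot 2^{2}\right) \left(-52\right) = 36 \cdot 1 \left(-25 + 4 \cdot 4\right) \left(-52\right) = 36 \left(-25 + 16\right) \left(-52\right) = 36 \left(-9\right) \left(-52\right) = \left(-324\right) \left(-52\right) = 16848$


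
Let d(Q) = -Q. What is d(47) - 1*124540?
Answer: -124587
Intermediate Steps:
d(47) - 1*124540 = -1*47 - 1*124540 = -47 - 124540 = -124587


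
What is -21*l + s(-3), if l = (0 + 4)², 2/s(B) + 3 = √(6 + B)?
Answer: -337 - √3/3 ≈ -337.58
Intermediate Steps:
s(B) = 2/(-3 + √(6 + B))
l = 16 (l = 4² = 16)
-21*l + s(-3) = -21*16 + 2/(-3 + √(6 - 3)) = -336 + 2/(-3 + √3)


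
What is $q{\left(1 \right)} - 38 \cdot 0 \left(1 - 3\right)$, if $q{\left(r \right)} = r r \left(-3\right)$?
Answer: $-3$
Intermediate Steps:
$q{\left(r \right)} = - 3 r^{2}$ ($q{\left(r \right)} = r^{2} \left(-3\right) = - 3 r^{2}$)
$q{\left(1 \right)} - 38 \cdot 0 \left(1 - 3\right) = - 3 \cdot 1^{2} - 38 \cdot 0 \left(1 - 3\right) = \left(-3\right) 1 - 38 \cdot 0 \left(-2\right) = -3 - 0 = -3 + 0 = -3$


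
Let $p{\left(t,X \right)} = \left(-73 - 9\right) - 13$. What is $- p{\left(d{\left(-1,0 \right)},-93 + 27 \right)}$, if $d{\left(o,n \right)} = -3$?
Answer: $95$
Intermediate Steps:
$p{\left(t,X \right)} = -95$ ($p{\left(t,X \right)} = -82 - 13 = -95$)
$- p{\left(d{\left(-1,0 \right)},-93 + 27 \right)} = \left(-1\right) \left(-95\right) = 95$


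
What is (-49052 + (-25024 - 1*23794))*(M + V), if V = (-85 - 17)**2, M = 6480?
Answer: -1652437080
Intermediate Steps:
V = 10404 (V = (-102)**2 = 10404)
(-49052 + (-25024 - 1*23794))*(M + V) = (-49052 + (-25024 - 1*23794))*(6480 + 10404) = (-49052 + (-25024 - 23794))*16884 = (-49052 - 48818)*16884 = -97870*16884 = -1652437080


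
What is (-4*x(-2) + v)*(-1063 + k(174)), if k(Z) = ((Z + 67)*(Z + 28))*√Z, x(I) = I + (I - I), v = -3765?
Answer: 3993691 - 182898274*√174 ≈ -2.4086e+9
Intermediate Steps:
x(I) = I (x(I) = I + 0 = I)
k(Z) = √Z*(28 + Z)*(67 + Z) (k(Z) = ((67 + Z)*(28 + Z))*√Z = ((28 + Z)*(67 + Z))*√Z = √Z*(28 + Z)*(67 + Z))
(-4*x(-2) + v)*(-1063 + k(174)) = (-4*(-2) - 3765)*(-1063 + √174*(1876 + 174² + 95*174)) = (8 - 3765)*(-1063 + √174*(1876 + 30276 + 16530)) = -3757*(-1063 + √174*48682) = -3757*(-1063 + 48682*√174) = 3993691 - 182898274*√174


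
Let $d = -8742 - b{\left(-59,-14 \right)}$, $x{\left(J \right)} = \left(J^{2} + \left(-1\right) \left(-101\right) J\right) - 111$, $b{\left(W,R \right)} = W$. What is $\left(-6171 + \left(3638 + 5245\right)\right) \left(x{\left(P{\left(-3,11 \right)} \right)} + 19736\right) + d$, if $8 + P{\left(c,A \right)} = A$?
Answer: $54060461$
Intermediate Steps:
$P{\left(c,A \right)} = -8 + A$
$x{\left(J \right)} = -111 + J^{2} + 101 J$ ($x{\left(J \right)} = \left(J^{2} + 101 J\right) - 111 = -111 + J^{2} + 101 J$)
$d = -8683$ ($d = -8742 - -59 = -8742 + 59 = -8683$)
$\left(-6171 + \left(3638 + 5245\right)\right) \left(x{\left(P{\left(-3,11 \right)} \right)} + 19736\right) + d = \left(-6171 + \left(3638 + 5245\right)\right) \left(\left(-111 + \left(-8 + 11\right)^{2} + 101 \left(-8 + 11\right)\right) + 19736\right) - 8683 = \left(-6171 + 8883\right) \left(\left(-111 + 3^{2} + 101 \cdot 3\right) + 19736\right) - 8683 = 2712 \left(\left(-111 + 9 + 303\right) + 19736\right) - 8683 = 2712 \left(201 + 19736\right) - 8683 = 2712 \cdot 19937 - 8683 = 54069144 - 8683 = 54060461$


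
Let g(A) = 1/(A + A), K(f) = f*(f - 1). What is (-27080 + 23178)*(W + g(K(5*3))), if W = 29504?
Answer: -24176169631/210 ≈ -1.1512e+8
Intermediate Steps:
K(f) = f*(-1 + f)
g(A) = 1/(2*A)
(-27080 + 23178)*(W + g(K(5*3))) = (-27080 + 23178)*(29504 + 1/(2*(((5*3)*(-1 + 5*3))))) = -3902*(29504 + 1/(2*((15*(-1 + 15))))) = -3902*(29504 + 1/(2*((15*14)))) = -3902*(29504 + (½)/210) = -3902*(29504 + (½)*(1/210)) = -3902*(29504 + 1/420) = -3902*12391681/420 = -24176169631/210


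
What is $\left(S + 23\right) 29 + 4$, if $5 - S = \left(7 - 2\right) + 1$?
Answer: $642$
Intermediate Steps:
$S = -1$ ($S = 5 - \left(\left(7 - 2\right) + 1\right) = 5 - \left(5 + 1\right) = 5 - 6 = -1$)
$\left(S + 23\right) 29 + 4 = \left(-1 + 23\right) 29 + 4 = 22 \cdot 29 + 4 = 638 + 4 = 642$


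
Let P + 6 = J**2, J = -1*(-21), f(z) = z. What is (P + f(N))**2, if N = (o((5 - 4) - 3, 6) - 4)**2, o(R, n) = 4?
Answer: 189225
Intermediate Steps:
N = 0 (N = (4 - 4)**2 = 0**2 = 0)
J = 21
P = 435 (P = -6 + 21**2 = -6 + 441 = 435)
(P + f(N))**2 = (435 + 0)**2 = 435**2 = 189225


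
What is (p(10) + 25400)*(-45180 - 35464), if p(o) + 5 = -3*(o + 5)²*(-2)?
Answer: -2156823780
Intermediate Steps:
p(o) = -5 + 6*(5 + o)² (p(o) = -5 - 3*(o + 5)²*(-2) = -5 - 3*(5 + o)²*(-2) = -5 + 6*(5 + o)²)
(p(10) + 25400)*(-45180 - 35464) = ((-5 + 6*(5 + 10)²) + 25400)*(-45180 - 35464) = ((-5 + 6*15²) + 25400)*(-80644) = ((-5 + 6*225) + 25400)*(-80644) = ((-5 + 1350) + 25400)*(-80644) = (1345 + 25400)*(-80644) = 26745*(-80644) = -2156823780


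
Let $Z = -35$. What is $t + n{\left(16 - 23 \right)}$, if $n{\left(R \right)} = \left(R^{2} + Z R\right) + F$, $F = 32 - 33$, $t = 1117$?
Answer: $1410$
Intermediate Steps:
$F = -1$ ($F = 32 - 33 = -1$)
$n{\left(R \right)} = -1 + R^{2} - 35 R$ ($n{\left(R \right)} = \left(R^{2} - 35 R\right) - 1 = -1 + R^{2} - 35 R$)
$t + n{\left(16 - 23 \right)} = 1117 - \left(1 - \left(16 - 23\right)^{2} + 35 \left(16 - 23\right)\right) = 1117 - \left(-244 - 49\right) = 1117 + \left(-1 + 49 + 245\right) = 1117 + 293 = 1410$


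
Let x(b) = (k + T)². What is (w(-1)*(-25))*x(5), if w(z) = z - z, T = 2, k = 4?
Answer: 0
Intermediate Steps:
w(z) = 0
x(b) = 36 (x(b) = (4 + 2)² = 6² = 36)
(w(-1)*(-25))*x(5) = (0*(-25))*36 = 0*36 = 0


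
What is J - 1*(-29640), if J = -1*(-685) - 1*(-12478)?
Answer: 42803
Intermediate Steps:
J = 13163 (J = 685 + 12478 = 13163)
J - 1*(-29640) = 13163 - 1*(-29640) = 13163 + 29640 = 42803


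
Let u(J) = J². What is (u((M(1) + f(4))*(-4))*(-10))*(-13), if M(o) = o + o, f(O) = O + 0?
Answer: 74880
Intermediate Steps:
f(O) = O
M(o) = 2*o
(u((M(1) + f(4))*(-4))*(-10))*(-13) = (((2*1 + 4)*(-4))²*(-10))*(-13) = (((2 + 4)*(-4))²*(-10))*(-13) = ((6*(-4))²*(-10))*(-13) = ((-24)²*(-10))*(-13) = (576*(-10))*(-13) = -5760*(-13) = 74880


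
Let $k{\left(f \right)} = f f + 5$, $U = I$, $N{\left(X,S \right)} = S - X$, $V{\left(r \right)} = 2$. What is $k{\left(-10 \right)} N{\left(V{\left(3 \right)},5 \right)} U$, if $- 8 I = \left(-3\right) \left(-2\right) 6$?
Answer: $- \frac{2835}{2} \approx -1417.5$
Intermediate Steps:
$I = - \frac{9}{2}$ ($I = - \frac{\left(-3\right) \left(-2\right) 6}{8} = - \frac{6 \cdot 6}{8} = \left(- \frac{1}{8}\right) 36 = - \frac{9}{2} \approx -4.5$)
$U = - \frac{9}{2} \approx -4.5$
$k{\left(f \right)} = 5 + f^{2}$ ($k{\left(f \right)} = f^{2} + 5 = 5 + f^{2}$)
$k{\left(-10 \right)} N{\left(V{\left(3 \right)},5 \right)} U = \left(5 + \left(-10\right)^{2}\right) \left(5 - 2\right) \left(- \frac{9}{2}\right) = \left(5 + 100\right) \left(5 - 2\right) \left(- \frac{9}{2}\right) = 105 \cdot 3 \left(- \frac{9}{2}\right) = 315 \left(- \frac{9}{2}\right) = - \frac{2835}{2}$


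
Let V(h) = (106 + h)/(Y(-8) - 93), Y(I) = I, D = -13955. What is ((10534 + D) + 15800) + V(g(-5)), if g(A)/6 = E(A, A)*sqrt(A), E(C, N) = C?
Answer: 1250173/101 + 30*I*sqrt(5)/101 ≈ 12378.0 + 0.66418*I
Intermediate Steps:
g(A) = 6*A**(3/2) (g(A) = 6*(A*sqrt(A)) = 6*A**(3/2))
V(h) = -106/101 - h/101 (V(h) = (106 + h)/(-8 - 93) = (106 + h)/(-101) = (106 + h)*(-1/101) = -106/101 - h/101)
((10534 + D) + 15800) + V(g(-5)) = ((10534 - 13955) + 15800) + (-106/101 - 6*(-5)**(3/2)/101) = (-3421 + 15800) + (-106/101 - 6*(-5*I*sqrt(5))/101) = 12379 + (-106/101 - (-30)*I*sqrt(5)/101) = 12379 + (-106/101 + 30*I*sqrt(5)/101) = 1250173/101 + 30*I*sqrt(5)/101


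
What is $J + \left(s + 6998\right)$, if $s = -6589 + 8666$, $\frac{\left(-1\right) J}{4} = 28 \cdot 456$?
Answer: $-41997$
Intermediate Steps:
$J = -51072$ ($J = - 4 \cdot 28 \cdot 456 = \left(-4\right) 12768 = -51072$)
$s = 2077$
$J + \left(s + 6998\right) = -51072 + \left(2077 + 6998\right) = -51072 + 9075 = -41997$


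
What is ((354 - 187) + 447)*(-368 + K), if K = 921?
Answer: 339542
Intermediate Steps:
((354 - 187) + 447)*(-368 + K) = ((354 - 187) + 447)*(-368 + 921) = (167 + 447)*553 = 614*553 = 339542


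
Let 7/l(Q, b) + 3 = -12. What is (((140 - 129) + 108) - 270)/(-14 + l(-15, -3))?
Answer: 2265/217 ≈ 10.438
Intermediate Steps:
l(Q, b) = -7/15 (l(Q, b) = 7/(-3 - 12) = 7/(-15) = 7*(-1/15) = -7/15)
(((140 - 129) + 108) - 270)/(-14 + l(-15, -3)) = (((140 - 129) + 108) - 270)/(-14 - 7/15) = ((11 + 108) - 270)/(-217/15) = (119 - 270)*(-15/217) = -151*(-15/217) = 2265/217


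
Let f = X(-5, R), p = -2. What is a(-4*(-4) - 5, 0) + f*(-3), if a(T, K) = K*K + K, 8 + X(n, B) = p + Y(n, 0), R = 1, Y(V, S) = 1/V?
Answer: 153/5 ≈ 30.600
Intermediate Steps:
X(n, B) = -10 + 1/n (X(n, B) = -8 + (-2 + 1/n) = -10 + 1/n)
a(T, K) = K + K² (a(T, K) = K² + K = K + K²)
f = -51/5 (f = -10 + 1/(-5) = -10 - ⅕ = -51/5 ≈ -10.200)
a(-4*(-4) - 5, 0) + f*(-3) = 0*(1 + 0) - 51/5*(-3) = 0*1 + 153/5 = 0 + 153/5 = 153/5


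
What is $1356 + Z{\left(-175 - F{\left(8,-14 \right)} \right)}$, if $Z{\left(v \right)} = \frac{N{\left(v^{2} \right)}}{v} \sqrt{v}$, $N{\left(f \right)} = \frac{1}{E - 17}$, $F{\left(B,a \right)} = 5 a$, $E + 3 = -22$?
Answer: $1356 + \frac{i \sqrt{105}}{4410} \approx 1356.0 + 0.0023236 i$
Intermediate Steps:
$E = -25$ ($E = -3 - 22 = -25$)
$N{\left(f \right)} = - \frac{1}{42}$ ($N{\left(f \right)} = \frac{1}{-25 - 17} = \frac{1}{-42} = - \frac{1}{42}$)
$Z{\left(v \right)} = - \frac{1}{42 \sqrt{v}}$ ($Z{\left(v \right)} = - \frac{1}{42 v} \sqrt{v} = - \frac{1}{42 \sqrt{v}}$)
$1356 + Z{\left(-175 - F{\left(8,-14 \right)} \right)} = 1356 - \frac{1}{42 \sqrt{-175 - 5 \left(-14\right)}} = 1356 - \frac{1}{42 \sqrt{-175 - -70}} = 1356 - \frac{1}{42 \sqrt{-175 + 70}} = 1356 - \frac{1}{42 i \sqrt{105}} = 1356 - \frac{\left(- \frac{1}{105}\right) i \sqrt{105}}{42} = 1356 + \frac{i \sqrt{105}}{4410}$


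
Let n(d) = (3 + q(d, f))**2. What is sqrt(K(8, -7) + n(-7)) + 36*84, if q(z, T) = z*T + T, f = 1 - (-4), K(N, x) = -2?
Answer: 3024 + sqrt(727) ≈ 3051.0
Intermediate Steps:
f = 5 (f = 1 - 1*(-4) = 1 + 4 = 5)
q(z, T) = T + T*z (q(z, T) = T*z + T = T + T*z)
n(d) = (8 + 5*d)**2 (n(d) = (3 + 5*(1 + d))**2 = (3 + (5 + 5*d))**2 = (8 + 5*d)**2)
sqrt(K(8, -7) + n(-7)) + 36*84 = sqrt(-2 + (8 + 5*(-7))**2) + 36*84 = sqrt(-2 + (8 - 35)**2) + 3024 = sqrt(-2 + (-27)**2) + 3024 = sqrt(-2 + 729) + 3024 = sqrt(727) + 3024 = 3024 + sqrt(727)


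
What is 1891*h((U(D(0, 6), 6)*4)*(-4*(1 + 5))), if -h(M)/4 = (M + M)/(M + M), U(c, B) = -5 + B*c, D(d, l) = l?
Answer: -7564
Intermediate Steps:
h(M) = -4 (h(M) = -4*(M + M)/(M + M) = -4*2*M/(2*M) = -4*2*M*1/(2*M) = -4*1 = -4)
1891*h((U(D(0, 6), 6)*4)*(-4*(1 + 5))) = 1891*(-4) = -7564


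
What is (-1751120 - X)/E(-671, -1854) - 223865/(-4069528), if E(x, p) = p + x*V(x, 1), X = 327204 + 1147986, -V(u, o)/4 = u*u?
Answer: 25739897880467/491780072326472 ≈ 0.052340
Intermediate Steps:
V(u, o) = -4*u**2 (V(u, o) = -4*u*u = -4*u**2)
X = 1475190
E(x, p) = p - 4*x**3 (E(x, p) = p + x*(-4*x**2) = p - 4*x**3)
(-1751120 - X)/E(-671, -1854) - 223865/(-4069528) = (-1751120 - 1*1475190)/(-1854 - 4*(-671)**3) - 223865/(-4069528) = (-1751120 - 1475190)/(-1854 - 4*(-302111711)) - 223865*(-1/4069528) = -3226310/(-1854 + 1208446844) + 223865/4069528 = -3226310/1208444990 + 223865/4069528 = -3226310*1/1208444990 + 223865/4069528 = -322631/120844499 + 223865/4069528 = 25739897880467/491780072326472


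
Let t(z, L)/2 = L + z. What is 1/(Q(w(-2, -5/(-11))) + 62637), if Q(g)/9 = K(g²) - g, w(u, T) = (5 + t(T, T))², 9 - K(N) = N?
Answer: 14641/627362988 ≈ 2.3337e-5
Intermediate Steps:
K(N) = 9 - N
t(z, L) = 2*L + 2*z (t(z, L) = 2*(L + z) = 2*L + 2*z)
w(u, T) = (5 + 4*T)² (w(u, T) = (5 + (2*T + 2*T))² = (5 + 4*T)²)
Q(g) = 81 - 9*g - 9*g² (Q(g) = 9*((9 - g²) - g) = 9*(9 - g - g²) = 81 - 9*g - 9*g²)
1/(Q(w(-2, -5/(-11))) + 62637) = 1/((81 - 9*(5 + 4*(-5/(-11)))² - 9*(5 + 4*(-5/(-11)))⁴) + 62637) = 1/((81 - 9*(5 + 4*(-5*(-1/11)))² - 9*(5 + 4*(-5*(-1/11)))⁴) + 62637) = 1/((81 - 9*(5 + 4*(5/11))² - 9*(5 + 4*(5/11))⁴) + 62637) = 1/((81 - 9*(5 + 20/11)² - 9*(5 + 20/11)⁴) + 62637) = 1/((81 - 9*(75/11)² - 9*((75/11)²)²) + 62637) = 1/((81 - 9*5625/121 - 9*(5625/121)²) + 62637) = 1/((81 - 50625/121 - 9*31640625/14641) + 62637) = 1/((81 - 50625/121 - 284765625/14641) + 62637) = 1/(-289705329/14641 + 62637) = 1/(627362988/14641) = 14641/627362988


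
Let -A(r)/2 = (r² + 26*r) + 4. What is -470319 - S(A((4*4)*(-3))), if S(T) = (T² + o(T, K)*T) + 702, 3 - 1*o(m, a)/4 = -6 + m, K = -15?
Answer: 13088499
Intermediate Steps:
o(m, a) = 36 - 4*m (o(m, a) = 12 - 4*(-6 + m) = 12 + (24 - 4*m) = 36 - 4*m)
A(r) = -8 - 52*r - 2*r² (A(r) = -2*((r² + 26*r) + 4) = -2*(4 + r² + 26*r) = -8 - 52*r - 2*r²)
S(T) = 702 + T² + T*(36 - 4*T) (S(T) = (T² + (36 - 4*T)*T) + 702 = (T² + T*(36 - 4*T)) + 702 = 702 + T² + T*(36 - 4*T))
-470319 - S(A((4*4)*(-3))) = -470319 - (702 - 3*(-8 - 52*4*4*(-3) - 2*((4*4)*(-3))²)² + 36*(-8 - 52*4*4*(-3) - 2*((4*4)*(-3))²)) = -470319 - (702 - 3*(-8 - 832*(-3) - 2*(16*(-3))²)² + 36*(-8 - 832*(-3) - 2*(16*(-3))²)) = -470319 - (702 - 3*(-8 - 52*(-48) - 2*(-48)²)² + 36*(-8 - 52*(-48) - 2*(-48)²)) = -470319 - (702 - 3*(-8 + 2496 - 2*2304)² + 36*(-8 + 2496 - 2*2304)) = -470319 - (702 - 3*(-8 + 2496 - 4608)² + 36*(-8 + 2496 - 4608)) = -470319 - (702 - 3*(-2120)² + 36*(-2120)) = -470319 - (702 - 3*4494400 - 76320) = -470319 - (702 - 13483200 - 76320) = -470319 - 1*(-13558818) = -470319 + 13558818 = 13088499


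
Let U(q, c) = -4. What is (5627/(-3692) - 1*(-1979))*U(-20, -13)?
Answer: -7300841/923 ≈ -7909.9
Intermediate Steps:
(5627/(-3692) - 1*(-1979))*U(-20, -13) = (5627/(-3692) - 1*(-1979))*(-4) = (5627*(-1/3692) + 1979)*(-4) = (-5627/3692 + 1979)*(-4) = (7300841/3692)*(-4) = -7300841/923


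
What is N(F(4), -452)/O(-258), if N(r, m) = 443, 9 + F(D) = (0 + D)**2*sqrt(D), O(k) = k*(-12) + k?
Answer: 443/2838 ≈ 0.15610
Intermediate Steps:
O(k) = -11*k (O(k) = -12*k + k = -11*k)
F(D) = -9 + D**(5/2) (F(D) = -9 + (0 + D)**2*sqrt(D) = -9 + D**2*sqrt(D) = -9 + D**(5/2))
N(F(4), -452)/O(-258) = 443/((-11*(-258))) = 443/2838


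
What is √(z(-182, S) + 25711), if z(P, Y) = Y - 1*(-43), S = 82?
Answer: 2*√6459 ≈ 160.74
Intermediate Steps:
z(P, Y) = 43 + Y (z(P, Y) = Y + 43 = 43 + Y)
√(z(-182, S) + 25711) = √((43 + 82) + 25711) = √(125 + 25711) = √25836 = 2*√6459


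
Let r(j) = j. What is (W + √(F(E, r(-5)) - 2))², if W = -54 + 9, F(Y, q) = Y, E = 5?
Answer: (45 - √3)² ≈ 1872.1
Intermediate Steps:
W = -45
(W + √(F(E, r(-5)) - 2))² = (-45 + √(5 - 2))² = (-45 + √3)²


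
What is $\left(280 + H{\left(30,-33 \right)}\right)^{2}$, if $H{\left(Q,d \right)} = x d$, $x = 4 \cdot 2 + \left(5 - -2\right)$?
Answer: $46225$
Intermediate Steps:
$x = 15$ ($x = 8 + \left(5 + 2\right) = 8 + 7 = 15$)
$H{\left(Q,d \right)} = 15 d$
$\left(280 + H{\left(30,-33 \right)}\right)^{2} = \left(280 + 15 \left(-33\right)\right)^{2} = \left(280 - 495\right)^{2} = \left(-215\right)^{2} = 46225$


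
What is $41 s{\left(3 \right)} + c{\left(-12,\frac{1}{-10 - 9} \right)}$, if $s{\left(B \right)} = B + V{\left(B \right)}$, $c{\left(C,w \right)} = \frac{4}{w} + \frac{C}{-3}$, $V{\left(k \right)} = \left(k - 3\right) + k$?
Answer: $174$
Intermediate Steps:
$V{\left(k \right)} = -3 + 2 k$ ($V{\left(k \right)} = \left(-3 + k\right) + k = -3 + 2 k$)
$c{\left(C,w \right)} = \frac{4}{w} - \frac{C}{3}$ ($c{\left(C,w \right)} = \frac{4}{w} + C \left(- \frac{1}{3}\right) = \frac{4}{w} - \frac{C}{3}$)
$s{\left(B \right)} = -3 + 3 B$ ($s{\left(B \right)} = B + \left(-3 + 2 B\right) = -3 + 3 B$)
$41 s{\left(3 \right)} + c{\left(-12,\frac{1}{-10 - 9} \right)} = 41 \left(-3 + 3 \cdot 3\right) + \left(\frac{4}{\frac{1}{-10 - 9}} - -4\right) = 41 \left(-3 + 9\right) + \left(\frac{4}{\frac{1}{-19}} + 4\right) = 41 \cdot 6 + \left(\frac{4}{- \frac{1}{19}} + 4\right) = 246 + \left(4 \left(-19\right) + 4\right) = 246 + \left(-76 + 4\right) = 246 - 72 = 174$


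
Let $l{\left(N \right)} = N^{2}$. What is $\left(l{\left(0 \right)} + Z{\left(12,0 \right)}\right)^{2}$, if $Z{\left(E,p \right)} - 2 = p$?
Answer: $4$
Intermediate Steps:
$Z{\left(E,p \right)} = 2 + p$
$\left(l{\left(0 \right)} + Z{\left(12,0 \right)}\right)^{2} = \left(0^{2} + \left(2 + 0\right)\right)^{2} = \left(0 + 2\right)^{2} = 2^{2} = 4$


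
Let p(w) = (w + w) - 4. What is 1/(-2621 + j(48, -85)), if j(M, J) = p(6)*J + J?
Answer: -1/3386 ≈ -0.00029533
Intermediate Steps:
p(w) = -4 + 2*w (p(w) = 2*w - 4 = -4 + 2*w)
j(M, J) = 9*J (j(M, J) = (-4 + 2*6)*J + J = (-4 + 12)*J + J = 8*J + J = 9*J)
1/(-2621 + j(48, -85)) = 1/(-2621 + 9*(-85)) = 1/(-2621 - 765) = 1/(-3386) = -1/3386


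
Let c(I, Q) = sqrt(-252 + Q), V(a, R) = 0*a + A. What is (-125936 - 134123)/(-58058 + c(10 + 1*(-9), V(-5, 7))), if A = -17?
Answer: 15098505422/3370731633 + 260059*I*sqrt(269)/3370731633 ≈ 4.4793 + 0.0012654*I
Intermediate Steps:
V(a, R) = -17 (V(a, R) = 0*a - 17 = 0 - 17 = -17)
(-125936 - 134123)/(-58058 + c(10 + 1*(-9), V(-5, 7))) = (-125936 - 134123)/(-58058 + sqrt(-252 - 17)) = -260059/(-58058 + sqrt(-269)) = -260059/(-58058 + I*sqrt(269))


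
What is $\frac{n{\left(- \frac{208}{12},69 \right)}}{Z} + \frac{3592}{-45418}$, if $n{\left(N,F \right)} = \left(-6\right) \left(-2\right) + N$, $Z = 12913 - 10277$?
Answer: $- \frac{3641528}{44895693} \approx -0.081111$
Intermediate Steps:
$Z = 2636$
$n{\left(N,F \right)} = 12 + N$
$\frac{n{\left(- \frac{208}{12},69 \right)}}{Z} + \frac{3592}{-45418} = \frac{12 - \frac{208}{12}}{2636} + \frac{3592}{-45418} = \left(12 - \frac{52}{3}\right) \frac{1}{2636} + 3592 \left(- \frac{1}{45418}\right) = \left(12 - \frac{52}{3}\right) \frac{1}{2636} - \frac{1796}{22709} = \left(- \frac{16}{3}\right) \frac{1}{2636} - \frac{1796}{22709} = - \frac{4}{1977} - \frac{1796}{22709} = - \frac{3641528}{44895693}$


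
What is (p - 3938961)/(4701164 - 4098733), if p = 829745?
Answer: -3109216/602431 ≈ -5.1611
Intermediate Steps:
(p - 3938961)/(4701164 - 4098733) = (829745 - 3938961)/(4701164 - 4098733) = -3109216/602431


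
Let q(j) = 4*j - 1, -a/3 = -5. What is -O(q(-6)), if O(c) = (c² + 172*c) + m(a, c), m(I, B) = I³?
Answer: 300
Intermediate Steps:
a = 15 (a = -3*(-5) = 15)
q(j) = -1 + 4*j
O(c) = 3375 + c² + 172*c (O(c) = (c² + 172*c) + 15³ = (c² + 172*c) + 3375 = 3375 + c² + 172*c)
-O(q(-6)) = -(3375 + (-1 + 4*(-6))² + 172*(-1 + 4*(-6))) = -(3375 + (-1 - 24)² + 172*(-1 - 24)) = -(3375 + (-25)² + 172*(-25)) = -(3375 + 625 - 4300) = -1*(-300) = 300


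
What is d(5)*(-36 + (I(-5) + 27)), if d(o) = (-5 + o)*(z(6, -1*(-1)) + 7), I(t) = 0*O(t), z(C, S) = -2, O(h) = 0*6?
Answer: 0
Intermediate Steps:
O(h) = 0
I(t) = 0 (I(t) = 0*0 = 0)
d(o) = -25 + 5*o (d(o) = (-5 + o)*(-2 + 7) = (-5 + o)*5 = -25 + 5*o)
d(5)*(-36 + (I(-5) + 27)) = (-25 + 5*5)*(-36 + (0 + 27)) = (-25 + 25)*(-36 + 27) = 0*(-9) = 0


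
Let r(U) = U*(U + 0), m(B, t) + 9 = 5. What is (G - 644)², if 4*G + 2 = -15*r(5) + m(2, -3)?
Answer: 8743849/16 ≈ 5.4649e+5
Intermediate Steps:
m(B, t) = -4 (m(B, t) = -9 + 5 = -4)
r(U) = U² (r(U) = U*U = U²)
G = -381/4 (G = -½ + (-15*5² - 4)/4 = -½ + (-15*25 - 4)/4 = -½ + (-375 - 4)/4 = -½ + (¼)*(-379) = -½ - 379/4 = -381/4 ≈ -95.250)
(G - 644)² = (-381/4 - 644)² = (-2957/4)² = 8743849/16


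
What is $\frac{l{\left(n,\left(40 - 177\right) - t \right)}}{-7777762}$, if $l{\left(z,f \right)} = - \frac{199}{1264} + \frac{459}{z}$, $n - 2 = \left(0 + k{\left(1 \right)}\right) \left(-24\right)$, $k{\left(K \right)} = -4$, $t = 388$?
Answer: $- \frac{280337}{481723467232} \approx -5.8195 \cdot 10^{-7}$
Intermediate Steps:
$n = 98$ ($n = 2 + \left(0 - 4\right) \left(-24\right) = 2 - -96 = 2 + 96 = 98$)
$l{\left(z,f \right)} = - \frac{199}{1264} + \frac{459}{z}$ ($l{\left(z,f \right)} = \left(-199\right) \frac{1}{1264} + \frac{459}{z} = - \frac{199}{1264} + \frac{459}{z}$)
$\frac{l{\left(n,\left(40 - 177\right) - t \right)}}{-7777762} = \frac{- \frac{199}{1264} + \frac{459}{98}}{-7777762} = \left(- \frac{199}{1264} + 459 \cdot \frac{1}{98}\right) \left(- \frac{1}{7777762}\right) = \left(- \frac{199}{1264} + \frac{459}{98}\right) \left(- \frac{1}{7777762}\right) = \frac{280337}{61936} \left(- \frac{1}{7777762}\right) = - \frac{280337}{481723467232}$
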